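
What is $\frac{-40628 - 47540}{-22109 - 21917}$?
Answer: $\frac{44084}{22013} \approx 2.0026$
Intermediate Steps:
$\frac{-40628 - 47540}{-22109 - 21917} = \frac{-40628 - 47540}{-44026} = \left(-88168\right) \left(- \frac{1}{44026}\right) = \frac{44084}{22013}$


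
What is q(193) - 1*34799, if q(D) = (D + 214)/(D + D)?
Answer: -13432007/386 ≈ -34798.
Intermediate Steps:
q(D) = (214 + D)/(2*D) (q(D) = (214 + D)/((2*D)) = (214 + D)*(1/(2*D)) = (214 + D)/(2*D))
q(193) - 1*34799 = (½)*(214 + 193)/193 - 1*34799 = (½)*(1/193)*407 - 34799 = 407/386 - 34799 = -13432007/386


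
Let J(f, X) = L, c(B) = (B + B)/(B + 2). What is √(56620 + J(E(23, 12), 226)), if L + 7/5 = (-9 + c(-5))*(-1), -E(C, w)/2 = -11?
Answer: 118*√915/15 ≈ 237.96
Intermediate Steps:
E(C, w) = 22 (E(C, w) = -2*(-11) = 22)
c(B) = 2*B/(2 + B) (c(B) = (2*B)/(2 + B) = 2*B/(2 + B))
L = 64/15 (L = -7/5 + (-9 + 2*(-5)/(2 - 5))*(-1) = -7/5 + (-9 + 2*(-5)/(-3))*(-1) = -7/5 + (-9 + 2*(-5)*(-⅓))*(-1) = -7/5 + (-9 + 10/3)*(-1) = -7/5 - 17/3*(-1) = -7/5 + 17/3 = 64/15 ≈ 4.2667)
J(f, X) = 64/15
√(56620 + J(E(23, 12), 226)) = √(56620 + 64/15) = √(849364/15) = 118*√915/15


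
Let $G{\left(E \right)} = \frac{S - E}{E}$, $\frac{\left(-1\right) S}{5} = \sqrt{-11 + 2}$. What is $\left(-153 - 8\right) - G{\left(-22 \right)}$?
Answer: $-160 - \frac{15 i}{22} \approx -160.0 - 0.68182 i$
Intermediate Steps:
$S = - 15 i$ ($S = - 5 \sqrt{-11 + 2} = - 5 \sqrt{-9} = - 5 \cdot 3 i = - 15 i \approx - 15.0 i$)
$G{\left(E \right)} = \frac{- E - 15 i}{E}$ ($G{\left(E \right)} = \frac{- 15 i - E}{E} = \frac{- E - 15 i}{E}$)
$\left(-153 - 8\right) - G{\left(-22 \right)} = \left(-153 - 8\right) - \frac{\left(-1\right) \left(-22\right) - 15 i}{-22} = -161 - - \frac{22 - 15 i}{22} = -161 - \left(-1 + \frac{15 i}{22}\right) = -161 + \left(1 - \frac{15 i}{22}\right) = -160 - \frac{15 i}{22}$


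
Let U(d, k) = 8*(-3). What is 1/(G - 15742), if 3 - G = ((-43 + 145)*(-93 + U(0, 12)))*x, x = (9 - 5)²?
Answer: 1/175205 ≈ 5.7076e-6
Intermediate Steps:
U(d, k) = -24
x = 16 (x = 4² = 16)
G = 190947 (G = 3 - (-43 + 145)*(-93 - 24)*16 = 3 - 102*(-117)*16 = 3 - (-11934)*16 = 3 - 1*(-190944) = 3 + 190944 = 190947)
1/(G - 15742) = 1/(190947 - 15742) = 1/175205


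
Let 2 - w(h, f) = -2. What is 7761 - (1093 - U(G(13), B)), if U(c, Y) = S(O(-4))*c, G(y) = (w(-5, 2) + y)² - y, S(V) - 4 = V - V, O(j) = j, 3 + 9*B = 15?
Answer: 7772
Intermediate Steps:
w(h, f) = 4 (w(h, f) = 2 - 1*(-2) = 2 + 2 = 4)
B = 4/3 (B = -⅓ + (⅑)*15 = -⅓ + 5/3 = 4/3 ≈ 1.3333)
S(V) = 4 (S(V) = 4 + (V - V) = 4 + 0 = 4)
G(y) = (4 + y)² - y
U(c, Y) = 4*c
7761 - (1093 - U(G(13), B)) = 7761 - (1093 - 4*((4 + 13)² - 1*13)) = 7761 - (1093 - 4*(17² - 13)) = 7761 - (1093 - 4*(289 - 13)) = 7761 - (1093 - 4*276) = 7761 - (1093 - 1*1104) = 7761 - (1093 - 1104) = 7761 - 1*(-11) = 7761 + 11 = 7772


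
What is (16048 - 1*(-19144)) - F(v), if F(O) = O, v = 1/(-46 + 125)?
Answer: 2780167/79 ≈ 35192.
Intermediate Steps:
v = 1/79 ≈ 0.012658
(16048 - 1*(-19144)) - F(v) = (16048 - 1*(-19144)) - 1*1/79 = (16048 + 19144) - 1/79 = 35192 - 1/79 = 2780167/79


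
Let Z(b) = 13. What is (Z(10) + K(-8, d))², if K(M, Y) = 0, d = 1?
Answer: 169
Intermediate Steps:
(Z(10) + K(-8, d))² = (13 + 0)² = 13² = 169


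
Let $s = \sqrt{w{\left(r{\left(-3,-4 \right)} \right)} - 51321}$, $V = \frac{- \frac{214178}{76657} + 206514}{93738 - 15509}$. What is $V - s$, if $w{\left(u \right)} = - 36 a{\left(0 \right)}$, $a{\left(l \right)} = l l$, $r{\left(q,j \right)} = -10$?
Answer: $\frac{15830529520}{5996800453} - i \sqrt{51321} \approx 2.6398 - 226.54 i$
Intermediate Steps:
$a{\left(l \right)} = l^{2}$
$w{\left(u \right)} = 0$ ($w{\left(u \right)} = - 36 \cdot 0^{2} = \left(-36\right) 0 = 0$)
$V = \frac{15830529520}{5996800453}$ ($V = \frac{\left(-214178\right) \frac{1}{76657} + 206514}{78229} = \left(- \frac{214178}{76657} + 206514\right) \frac{1}{78229} = \frac{15830529520}{76657} \cdot \frac{1}{78229} = \frac{15830529520}{5996800453} \approx 2.6398$)
$s = i \sqrt{51321}$ ($s = \sqrt{0 - 51321} = \sqrt{-51321} = i \sqrt{51321} \approx 226.54 i$)
$V - s = \frac{15830529520}{5996800453} - i \sqrt{51321}$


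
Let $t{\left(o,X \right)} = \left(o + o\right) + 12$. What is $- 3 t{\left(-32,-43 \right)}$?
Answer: $156$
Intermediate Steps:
$t{\left(o,X \right)} = 12 + 2 o$ ($t{\left(o,X \right)} = 2 o + 12 = 12 + 2 o$)
$- 3 t{\left(-32,-43 \right)} = - 3 \left(12 + 2 \left(-32\right)\right) = - 3 \left(12 - 64\right) = \left(-3\right) \left(-52\right) = 156$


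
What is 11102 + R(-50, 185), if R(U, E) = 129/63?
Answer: 233185/21 ≈ 11104.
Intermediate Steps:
R(U, E) = 43/21 (R(U, E) = 129*(1/63) = 43/21)
11102 + R(-50, 185) = 11102 + 43/21 = 233185/21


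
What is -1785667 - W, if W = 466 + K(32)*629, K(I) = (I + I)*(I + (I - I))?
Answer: -3074325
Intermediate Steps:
K(I) = 2*I² (K(I) = (2*I)*(I + 0) = (2*I)*I = 2*I²)
W = 1288658 (W = 466 + (2*32²)*629 = 466 + (2*1024)*629 = 466 + 2048*629 = 466 + 1288192 = 1288658)
-1785667 - W = -1785667 - 1*1288658 = -1785667 - 1288658 = -3074325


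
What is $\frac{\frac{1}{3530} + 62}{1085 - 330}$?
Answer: $\frac{218861}{2665150} \approx 0.08212$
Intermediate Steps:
$\frac{\frac{1}{3530} + 62}{1085 - 330} = \frac{\frac{1}{3530} + 62}{755} = \frac{218861}{3530} \cdot \frac{1}{755} = \frac{218861}{2665150}$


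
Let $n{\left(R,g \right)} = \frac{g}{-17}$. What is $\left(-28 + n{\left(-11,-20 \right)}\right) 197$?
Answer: $- \frac{89832}{17} \approx -5284.2$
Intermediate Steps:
$n{\left(R,g \right)} = - \frac{g}{17}$ ($n{\left(R,g \right)} = g \left(- \frac{1}{17}\right) = - \frac{g}{17}$)
$\left(-28 + n{\left(-11,-20 \right)}\right) 197 = \left(-28 - - \frac{20}{17}\right) 197 = \left(-28 + \frac{20}{17}\right) 197 = \left(- \frac{456}{17}\right) 197 = - \frac{89832}{17}$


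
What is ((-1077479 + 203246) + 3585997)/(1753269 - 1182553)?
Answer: 677941/142679 ≈ 4.7515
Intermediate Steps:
((-1077479 + 203246) + 3585997)/(1753269 - 1182553) = (-874233 + 3585997)/570716 = 2711764*(1/570716) = 677941/142679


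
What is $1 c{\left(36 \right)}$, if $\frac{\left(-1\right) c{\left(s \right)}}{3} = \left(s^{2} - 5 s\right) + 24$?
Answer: $-3420$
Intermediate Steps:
$c{\left(s \right)} = -72 - 3 s^{2} + 15 s$ ($c{\left(s \right)} = - 3 \left(\left(s^{2} - 5 s\right) + 24\right) = - 3 \left(24 + s^{2} - 5 s\right) = -72 - 3 s^{2} + 15 s$)
$1 c{\left(36 \right)} = 1 \left(-72 - 3 \cdot 36^{2} + 15 \cdot 36\right) = 1 \left(-72 - 3888 + 540\right) = 1 \left(-3420\right) = -3420$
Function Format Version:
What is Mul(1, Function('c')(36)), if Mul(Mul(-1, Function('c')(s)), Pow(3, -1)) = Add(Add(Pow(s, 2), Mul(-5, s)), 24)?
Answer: -3420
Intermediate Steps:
Function('c')(s) = Add(-72, Mul(-3, Pow(s, 2)), Mul(15, s)) (Function('c')(s) = Mul(-3, Add(Add(Pow(s, 2), Mul(-5, s)), 24)) = Mul(-3, Add(24, Pow(s, 2), Mul(-5, s))) = Add(-72, Mul(-3, Pow(s, 2)), Mul(15, s)))
Mul(1, Function('c')(36)) = Mul(1, Add(-72, Mul(-3, Pow(36, 2)), Mul(15, 36))) = Mul(1, Add(-72, Mul(-3, 1296), 540)) = Mul(1, Add(-72, -3888, 540)) = Mul(1, -3420) = -3420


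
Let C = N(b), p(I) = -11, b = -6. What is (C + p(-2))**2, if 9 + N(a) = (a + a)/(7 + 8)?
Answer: 10816/25 ≈ 432.64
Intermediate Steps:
N(a) = -9 + 2*a/15 (N(a) = -9 + (a + a)/(7 + 8) = -9 + (2*a)/15 = -9 + (2*a)*(1/15) = -9 + 2*a/15)
C = -49/5 (C = -9 + (2/15)*(-6) = -9 - 4/5 = -49/5 ≈ -9.8000)
(C + p(-2))**2 = (-49/5 - 11)**2 = (-104/5)**2 = 10816/25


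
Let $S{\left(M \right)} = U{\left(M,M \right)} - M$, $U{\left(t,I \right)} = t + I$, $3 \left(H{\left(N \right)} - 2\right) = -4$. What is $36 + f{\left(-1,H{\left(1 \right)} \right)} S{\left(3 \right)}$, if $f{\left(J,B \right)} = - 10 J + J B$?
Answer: $64$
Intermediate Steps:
$H{\left(N \right)} = \frac{2}{3}$ ($H{\left(N \right)} = 2 + \frac{1}{3} \left(-4\right) = 2 - \frac{4}{3} = \frac{2}{3}$)
$U{\left(t,I \right)} = I + t$
$f{\left(J,B \right)} = - 10 J + B J$
$S{\left(M \right)} = M$ ($S{\left(M \right)} = \left(M + M\right) - M = 2 M - M = M$)
$36 + f{\left(-1,H{\left(1 \right)} \right)} S{\left(3 \right)} = 36 + - (-10 + \frac{2}{3}) 3 = 36 + \left(-1\right) \left(- \frac{28}{3}\right) 3 = 36 + \frac{28}{3} \cdot 3 = 36 + 28 = 64$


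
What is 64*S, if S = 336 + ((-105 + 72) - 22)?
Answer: 17984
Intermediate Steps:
S = 281 (S = 336 + (-33 - 22) = 336 - 55 = 281)
64*S = 64*281 = 17984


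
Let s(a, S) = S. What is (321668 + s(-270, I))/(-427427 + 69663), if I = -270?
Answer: -14609/16262 ≈ -0.89835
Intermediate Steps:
(321668 + s(-270, I))/(-427427 + 69663) = (321668 - 270)/(-427427 + 69663) = 321398/(-357764) = 321398*(-1/357764) = -14609/16262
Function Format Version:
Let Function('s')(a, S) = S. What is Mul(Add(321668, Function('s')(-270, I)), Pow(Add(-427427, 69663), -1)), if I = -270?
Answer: Rational(-14609, 16262) ≈ -0.89835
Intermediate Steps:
Mul(Add(321668, Function('s')(-270, I)), Pow(Add(-427427, 69663), -1)) = Mul(Add(321668, -270), Pow(Add(-427427, 69663), -1)) = Mul(321398, Pow(-357764, -1)) = Mul(321398, Rational(-1, 357764)) = Rational(-14609, 16262)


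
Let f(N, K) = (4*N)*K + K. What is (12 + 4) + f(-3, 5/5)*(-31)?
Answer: 357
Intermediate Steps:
f(N, K) = K + 4*K*N (f(N, K) = 4*K*N + K = K + 4*K*N)
(12 + 4) + f(-3, 5/5)*(-31) = (12 + 4) + ((5/5)*(1 + 4*(-3)))*(-31) = 16 + ((5*(⅕))*(1 - 12))*(-31) = 16 + (1*(-11))*(-31) = 16 - 11*(-31) = 16 + 341 = 357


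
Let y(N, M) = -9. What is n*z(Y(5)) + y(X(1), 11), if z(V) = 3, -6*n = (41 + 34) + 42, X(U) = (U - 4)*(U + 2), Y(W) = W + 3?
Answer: -135/2 ≈ -67.500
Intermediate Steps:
Y(W) = 3 + W
X(U) = (-4 + U)*(2 + U)
n = -39/2 (n = -((41 + 34) + 42)/6 = -(75 + 42)/6 = -1/6*117 = -39/2 ≈ -19.500)
n*z(Y(5)) + y(X(1), 11) = -39/2*3 - 9 = -117/2 - 9 = -135/2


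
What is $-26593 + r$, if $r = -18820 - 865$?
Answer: $-46278$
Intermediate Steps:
$r = -19685$ ($r = -18820 - 865 = -19685$)
$-26593 + r = -26593 - 19685 = -46278$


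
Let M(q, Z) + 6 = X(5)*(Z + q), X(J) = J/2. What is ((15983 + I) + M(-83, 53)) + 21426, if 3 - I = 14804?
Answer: 22527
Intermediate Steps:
X(J) = J/2 (X(J) = J*(½) = J/2)
M(q, Z) = -6 + 5*Z/2 + 5*q/2 (M(q, Z) = -6 + ((½)*5)*(Z + q) = -6 + 5*(Z + q)/2 = -6 + (5*Z/2 + 5*q/2) = -6 + 5*Z/2 + 5*q/2)
I = -14801 (I = 3 - 1*14804 = 3 - 14804 = -14801)
((15983 + I) + M(-83, 53)) + 21426 = ((15983 - 14801) + (-6 + (5/2)*53 + (5/2)*(-83))) + 21426 = (1182 + (-6 + 265/2 - 415/2)) + 21426 = (1182 - 81) + 21426 = 1101 + 21426 = 22527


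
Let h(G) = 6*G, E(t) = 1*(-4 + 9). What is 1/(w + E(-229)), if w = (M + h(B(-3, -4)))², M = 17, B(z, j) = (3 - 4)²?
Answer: 1/534 ≈ 0.0018727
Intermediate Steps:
B(z, j) = 1 (B(z, j) = (-1)² = 1)
E(t) = 5 (E(t) = 1*5 = 5)
w = 529 (w = (17 + 6*1)² = (17 + 6)² = 23² = 529)
1/(w + E(-229)) = 1/(529 + 5) = 1/534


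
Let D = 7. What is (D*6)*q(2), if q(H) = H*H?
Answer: 168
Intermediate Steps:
q(H) = H**2
(D*6)*q(2) = (7*6)*2**2 = 42*4 = 168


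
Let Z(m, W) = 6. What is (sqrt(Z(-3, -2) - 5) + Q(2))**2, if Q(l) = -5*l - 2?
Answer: 121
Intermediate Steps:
Q(l) = -2 - 5*l
(sqrt(Z(-3, -2) - 5) + Q(2))**2 = (sqrt(6 - 5) + (-2 - 5*2))**2 = (sqrt(1) + (-2 - 10))**2 = (1 - 12)**2 = (-11)**2 = 121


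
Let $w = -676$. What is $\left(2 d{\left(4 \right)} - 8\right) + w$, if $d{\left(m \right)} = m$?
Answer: $-676$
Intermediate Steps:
$\left(2 d{\left(4 \right)} - 8\right) + w = \left(2 \cdot 4 - 8\right) - 676 = \left(8 - 8\right) - 676 = 0 - 676 = -676$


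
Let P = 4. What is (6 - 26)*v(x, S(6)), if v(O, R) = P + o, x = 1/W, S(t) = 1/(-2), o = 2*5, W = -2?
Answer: -280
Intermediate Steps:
o = 10
S(t) = -1/2
x = -1/2 (x = 1/(-2) = -1/2 ≈ -0.50000)
v(O, R) = 14 (v(O, R) = 4 + 10 = 14)
(6 - 26)*v(x, S(6)) = (6 - 26)*14 = -20*14 = -280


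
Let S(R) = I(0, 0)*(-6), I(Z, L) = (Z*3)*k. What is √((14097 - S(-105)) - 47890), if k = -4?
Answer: I*√33793 ≈ 183.83*I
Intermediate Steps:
I(Z, L) = -12*Z (I(Z, L) = (Z*3)*(-4) = (3*Z)*(-4) = -12*Z)
S(R) = 0 (S(R) = -12*0*(-6) = 0*(-6) = 0)
√((14097 - S(-105)) - 47890) = √((14097 - 1*0) - 47890) = √((14097 + 0) - 47890) = √(14097 - 47890) = √(-33793) = I*√33793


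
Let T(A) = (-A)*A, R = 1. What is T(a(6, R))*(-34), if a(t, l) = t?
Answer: 1224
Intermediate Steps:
T(A) = -A²
T(a(6, R))*(-34) = -1*6²*(-34) = -1*36*(-34) = -36*(-34) = 1224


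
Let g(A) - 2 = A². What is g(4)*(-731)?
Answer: -13158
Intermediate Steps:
g(A) = 2 + A²
g(4)*(-731) = (2 + 4²)*(-731) = (2 + 16)*(-731) = 18*(-731) = -13158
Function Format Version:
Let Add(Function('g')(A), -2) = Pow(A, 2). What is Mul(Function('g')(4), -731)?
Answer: -13158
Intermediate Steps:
Function('g')(A) = Add(2, Pow(A, 2))
Mul(Function('g')(4), -731) = Mul(Add(2, Pow(4, 2)), -731) = Mul(Add(2, 16), -731) = Mul(18, -731) = -13158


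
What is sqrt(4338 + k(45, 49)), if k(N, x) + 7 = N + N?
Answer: sqrt(4421) ≈ 66.491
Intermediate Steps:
k(N, x) = -7 + 2*N (k(N, x) = -7 + (N + N) = -7 + 2*N)
sqrt(4338 + k(45, 49)) = sqrt(4338 + (-7 + 2*45)) = sqrt(4338 + (-7 + 90)) = sqrt(4338 + 83) = sqrt(4421)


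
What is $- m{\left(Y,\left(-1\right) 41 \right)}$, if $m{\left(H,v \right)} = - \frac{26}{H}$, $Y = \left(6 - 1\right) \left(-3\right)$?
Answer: $- \frac{26}{15} \approx -1.7333$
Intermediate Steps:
$Y = -15$ ($Y = 5 \left(-3\right) = -15$)
$- m{\left(Y,\left(-1\right) 41 \right)} = - \frac{-26}{-15} = - \frac{\left(-26\right) \left(-1\right)}{15} = \left(-1\right) \frac{26}{15} = - \frac{26}{15}$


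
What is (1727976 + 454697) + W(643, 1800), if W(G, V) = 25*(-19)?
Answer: 2182198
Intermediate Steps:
W(G, V) = -475
(1727976 + 454697) + W(643, 1800) = (1727976 + 454697) - 475 = 2182673 - 475 = 2182198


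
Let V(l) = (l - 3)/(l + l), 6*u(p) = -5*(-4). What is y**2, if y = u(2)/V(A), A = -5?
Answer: 625/36 ≈ 17.361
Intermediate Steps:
u(p) = 10/3 (u(p) = (-5*(-4))/6 = (1/6)*20 = 10/3)
V(l) = (-3 + l)/(2*l) (V(l) = (-3 + l)/((2*l)) = (-3 + l)*(1/(2*l)) = (-3 + l)/(2*l))
y = 25/6 (y = 10/(3*(((1/2)*(-3 - 5)/(-5)))) = 10/(3*(((1/2)*(-1/5)*(-8)))) = 10/(3*(4/5)) = (10/3)*(5/4) = 25/6 ≈ 4.1667)
y**2 = (25/6)**2 = 625/36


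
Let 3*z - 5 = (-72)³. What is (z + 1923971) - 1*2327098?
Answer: -1582624/3 ≈ -5.2754e+5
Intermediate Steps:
z = -373243/3 (z = 5/3 + (⅓)*(-72)³ = 5/3 + (⅓)*(-373248) = 5/3 - 124416 = -373243/3 ≈ -1.2441e+5)
(z + 1923971) - 1*2327098 = (-373243/3 + 1923971) - 1*2327098 = 5398670/3 - 2327098 = -1582624/3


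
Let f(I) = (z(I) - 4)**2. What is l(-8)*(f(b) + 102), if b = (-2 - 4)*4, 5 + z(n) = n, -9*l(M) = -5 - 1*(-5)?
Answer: 0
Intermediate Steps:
l(M) = 0 (l(M) = -(-5 - 1*(-5))/9 = -(-5 + 5)/9 = -1/9*0 = 0)
z(n) = -5 + n
b = -24 (b = -6*4 = -24)
f(I) = (-9 + I)**2 (f(I) = ((-5 + I) - 4)**2 = (-9 + I)**2)
l(-8)*(f(b) + 102) = 0*((-9 - 24)**2 + 102) = 0*((-33)**2 + 102) = 0*(1089 + 102) = 0*1191 = 0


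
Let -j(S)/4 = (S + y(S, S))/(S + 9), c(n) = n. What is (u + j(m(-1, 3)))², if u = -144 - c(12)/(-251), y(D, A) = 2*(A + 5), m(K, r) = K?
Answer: 5479108441/252004 ≈ 21742.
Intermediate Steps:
y(D, A) = 10 + 2*A (y(D, A) = 2*(5 + A) = 10 + 2*A)
u = -36132/251 (u = -144 - 12/(-251) = -144 - 12*(-1)/251 = -144 - 1*(-12/251) = -144 + 12/251 = -36132/251 ≈ -143.95)
j(S) = -4*(10 + 3*S)/(9 + S) (j(S) = -4*(S + (10 + 2*S))/(S + 9) = -4*(10 + 3*S)/(9 + S))
(u + j(m(-1, 3)))² = (-36132/251 + 4*(-10 - 3*(-1))/(9 - 1))² = (-36132/251 + 4*(-10 + 3)/8)² = (-36132/251 + 4*(⅛)*(-7))² = (-36132/251 - 7/2)² = (-74021/502)² = 5479108441/252004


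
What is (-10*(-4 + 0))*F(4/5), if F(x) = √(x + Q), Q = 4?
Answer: 16*√30 ≈ 87.636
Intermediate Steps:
F(x) = √(4 + x) (F(x) = √(x + 4) = √(4 + x))
(-10*(-4 + 0))*F(4/5) = (-10*(-4 + 0))*√(4 + 4/5) = (-10*(-4))*√(4 + 4*(⅕)) = 40*√(4 + ⅘) = 40*√(24/5) = 40*(2*√30/5) = 16*√30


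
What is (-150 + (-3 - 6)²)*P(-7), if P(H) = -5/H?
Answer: -345/7 ≈ -49.286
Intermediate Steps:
(-150 + (-3 - 6)²)*P(-7) = (-150 + (-3 - 6)²)*(-5/(-7)) = (-150 + (-9)²)*(-5*(-⅐)) = (-150 + 81)*(5/7) = -69*5/7 = -345/7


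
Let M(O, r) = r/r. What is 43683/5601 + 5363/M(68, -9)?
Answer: 10027282/1867 ≈ 5370.8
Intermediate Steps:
M(O, r) = 1
43683/5601 + 5363/M(68, -9) = 43683/5601 + 5363/1 = 43683*(1/5601) + 5363*1 = 14561/1867 + 5363 = 10027282/1867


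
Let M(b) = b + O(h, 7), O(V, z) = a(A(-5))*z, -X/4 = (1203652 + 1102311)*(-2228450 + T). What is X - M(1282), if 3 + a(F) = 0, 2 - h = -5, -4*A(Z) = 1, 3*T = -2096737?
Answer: 81004670735341/3 ≈ 2.7002e+13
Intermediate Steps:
T = -2096737/3 (T = (⅓)*(-2096737) = -2096737/3 ≈ -6.9891e+5)
A(Z) = -¼ (A(Z) = -¼*1 = -¼)
h = 7 (h = 2 - 1*(-5) = 2 + 5 = 7)
a(F) = -3 (a(F) = -3 + 0 = -3)
X = 81004670739124/3 (X = -4*(1203652 + 1102311)*(-2228450 - 2096737/3) = -9223852*(-8782087)/3 = -4*(-20251167684781/3) = 81004670739124/3 ≈ 2.7002e+13)
O(V, z) = -3*z
M(b) = -21 + b (M(b) = b - 3*7 = b - 21 = -21 + b)
X - M(1282) = 81004670739124/3 - (-21 + 1282) = 81004670739124/3 - 1*1261 = 81004670739124/3 - 1261 = 81004670735341/3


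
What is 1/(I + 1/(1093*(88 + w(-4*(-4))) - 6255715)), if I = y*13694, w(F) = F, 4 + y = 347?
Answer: 6142043/28849433936805 ≈ 2.1290e-7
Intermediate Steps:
y = 343 (y = -4 + 347 = 343)
I = 4697042 (I = 343*13694 = 4697042)
1/(I + 1/(1093*(88 + w(-4*(-4))) - 6255715)) = 1/(4697042 + 1/(1093*(88 - 4*(-4)) - 6255715)) = 1/(4697042 + 1/(1093*(88 + 16) - 6255715)) = 1/(4697042 + 1/(1093*104 - 6255715)) = 1/(4697042 + 1/(113672 - 6255715)) = 1/(4697042 + 1/(-6142043)) = 1/(4697042 - 1/6142043) = 1/(28849433936805/6142043) = 6142043/28849433936805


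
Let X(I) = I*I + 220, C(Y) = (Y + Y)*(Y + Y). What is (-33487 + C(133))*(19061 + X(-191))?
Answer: 2078193978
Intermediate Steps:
C(Y) = 4*Y**2 (C(Y) = (2*Y)*(2*Y) = 4*Y**2)
X(I) = 220 + I**2 (X(I) = I**2 + 220 = 220 + I**2)
(-33487 + C(133))*(19061 + X(-191)) = (-33487 + 4*133**2)*(19061 + (220 + (-191)**2)) = (-33487 + 4*17689)*(19061 + (220 + 36481)) = (-33487 + 70756)*(19061 + 36701) = 37269*55762 = 2078193978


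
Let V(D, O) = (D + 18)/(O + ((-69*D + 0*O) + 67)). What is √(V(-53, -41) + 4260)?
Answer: √57784594235/3683 ≈ 65.269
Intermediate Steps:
V(D, O) = (18 + D)/(67 + O - 69*D) (V(D, O) = (18 + D)/(O + ((-69*D + 0) + 67)) = (18 + D)/(O + (-69*D + 67)) = (18 + D)/(O + (67 - 69*D)) = (18 + D)/(67 + O - 69*D))
√(V(-53, -41) + 4260) = √((18 - 53)/(67 - 41 - 69*(-53)) + 4260) = √(-35/(67 - 41 + 3657) + 4260) = √(-35/3683 + 4260) = √(15689545/3683) = √57784594235/3683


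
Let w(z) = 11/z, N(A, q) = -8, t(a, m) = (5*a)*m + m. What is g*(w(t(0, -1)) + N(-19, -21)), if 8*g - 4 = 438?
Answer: -4199/4 ≈ -1049.8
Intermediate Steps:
g = 221/4 (g = ½ + (⅛)*438 = ½ + 219/4 = 221/4 ≈ 55.250)
t(a, m) = m + 5*a*m (t(a, m) = 5*a*m + m = m + 5*a*m)
g*(w(t(0, -1)) + N(-19, -21)) = 221*(11/((-(1 + 5*0))) - 8)/4 = 221*(11/((-(1 + 0))) - 8)/4 = 221*(11/((-1*1)) - 8)/4 = 221*(11/(-1) - 8)/4 = 221*(11*(-1) - 8)/4 = 221*(-11 - 8)/4 = (221/4)*(-19) = -4199/4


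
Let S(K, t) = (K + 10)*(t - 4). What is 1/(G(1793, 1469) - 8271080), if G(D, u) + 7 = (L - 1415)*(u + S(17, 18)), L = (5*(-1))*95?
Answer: -1/11761917 ≈ -8.5020e-8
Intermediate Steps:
S(K, t) = (-4 + t)*(10 + K) (S(K, t) = (10 + K)*(-4 + t) = (-4 + t)*(10 + K))
L = -475 (L = -5*95 = -475)
G(D, u) = -714427 - 1890*u (G(D, u) = -7 + (-475 - 1415)*(u + (-40 - 4*17 + 10*18 + 17*18)) = -7 - 1890*(u + (-40 - 68 + 180 + 306)) = -7 - 1890*(u + 378) = -7 - 1890*(378 + u) = -7 + (-714420 - 1890*u) = -714427 - 1890*u)
1/(G(1793, 1469) - 8271080) = 1/((-714427 - 1890*1469) - 8271080) = 1/((-714427 - 2776410) - 8271080) = 1/(-3490837 - 8271080) = 1/(-11761917) = -1/11761917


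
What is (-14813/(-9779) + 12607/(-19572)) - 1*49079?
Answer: -1341898335467/27342084 ≈ -49078.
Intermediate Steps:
(-14813/(-9779) + 12607/(-19572)) - 1*49079 = (-14813*(-1/9779) + 12607*(-1/19572)) - 49079 = (14813/9779 - 1801/2796) - 49079 = 23805169/27342084 - 49079 = -1341898335467/27342084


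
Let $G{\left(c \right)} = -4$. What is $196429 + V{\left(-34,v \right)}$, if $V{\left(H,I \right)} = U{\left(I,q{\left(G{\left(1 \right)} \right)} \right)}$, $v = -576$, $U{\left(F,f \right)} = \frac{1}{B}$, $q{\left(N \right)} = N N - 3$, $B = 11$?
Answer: $\frac{2160720}{11} \approx 1.9643 \cdot 10^{5}$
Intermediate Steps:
$q{\left(N \right)} = -3 + N^{2}$ ($q{\left(N \right)} = N^{2} - 3 = -3 + N^{2}$)
$U{\left(F,f \right)} = \frac{1}{11}$
$V{\left(H,I \right)} = \frac{1}{11}$
$196429 + V{\left(-34,v \right)} = 196429 + \frac{1}{11} = \frac{2160720}{11}$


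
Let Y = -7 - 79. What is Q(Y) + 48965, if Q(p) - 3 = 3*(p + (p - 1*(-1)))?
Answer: 48455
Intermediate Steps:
Y = -86
Q(p) = 6 + 6*p (Q(p) = 3 + 3*(p + (p - 1*(-1))) = 3 + 3*(p + (p + 1)) = 3 + 3*(p + (1 + p)) = 3 + 3*(1 + 2*p) = 3 + (3 + 6*p) = 6 + 6*p)
Q(Y) + 48965 = (6 + 6*(-86)) + 48965 = (6 - 516) + 48965 = -510 + 48965 = 48455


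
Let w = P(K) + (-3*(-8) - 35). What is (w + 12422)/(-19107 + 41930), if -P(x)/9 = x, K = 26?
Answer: 12177/22823 ≈ 0.53354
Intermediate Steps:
P(x) = -9*x
w = -245 (w = -9*26 + (-3*(-8) - 35) = -234 + (24 - 35) = -234 - 11 = -245)
(w + 12422)/(-19107 + 41930) = (-245 + 12422)/(-19107 + 41930) = 12177/22823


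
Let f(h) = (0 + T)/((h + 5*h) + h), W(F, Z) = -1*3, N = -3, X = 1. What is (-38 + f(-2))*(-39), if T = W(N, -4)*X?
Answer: 20631/14 ≈ 1473.6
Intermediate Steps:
W(F, Z) = -3
T = -3 (T = -3*1 = -3)
f(h) = -3/(7*h) (f(h) = (0 - 3)/((h + 5*h) + h) = -3/(6*h + h) = -3*1/(7*h) = -3/(7*h))
(-38 + f(-2))*(-39) = (-38 - 3/7/(-2))*(-39) = (-38 - 3/7*(-1/2))*(-39) = (-38 + 3/14)*(-39) = -529/14*(-39) = 20631/14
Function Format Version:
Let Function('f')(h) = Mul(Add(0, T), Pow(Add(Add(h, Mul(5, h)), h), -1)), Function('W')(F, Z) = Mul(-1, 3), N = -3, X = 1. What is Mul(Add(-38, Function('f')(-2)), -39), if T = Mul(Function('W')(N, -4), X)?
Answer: Rational(20631, 14) ≈ 1473.6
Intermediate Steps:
Function('W')(F, Z) = -3
T = -3 (T = Mul(-3, 1) = -3)
Function('f')(h) = Mul(Rational(-3, 7), Pow(h, -1)) (Function('f')(h) = Mul(Add(0, -3), Pow(Add(Add(h, Mul(5, h)), h), -1)) = Mul(-3, Pow(Add(Mul(6, h), h), -1)) = Mul(-3, Pow(Mul(7, h), -1)) = Mul(-3, Mul(Rational(1, 7), Pow(h, -1))) = Mul(Rational(-3, 7), Pow(h, -1)))
Mul(Add(-38, Function('f')(-2)), -39) = Mul(Add(-38, Mul(Rational(-3, 7), Pow(-2, -1))), -39) = Mul(Add(-38, Mul(Rational(-3, 7), Rational(-1, 2))), -39) = Mul(Add(-38, Rational(3, 14)), -39) = Mul(Rational(-529, 14), -39) = Rational(20631, 14)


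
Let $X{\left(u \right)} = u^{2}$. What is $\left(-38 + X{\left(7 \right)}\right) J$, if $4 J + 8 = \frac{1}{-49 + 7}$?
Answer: $- \frac{3707}{168} \approx -22.065$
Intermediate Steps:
$J = - \frac{337}{168}$ ($J = -2 + \frac{1}{4 \left(-49 + 7\right)} = -2 + \frac{1}{4 \left(-42\right)} = -2 + \frac{1}{4} \left(- \frac{1}{42}\right) = -2 - \frac{1}{168} = - \frac{337}{168} \approx -2.006$)
$\left(-38 + X{\left(7 \right)}\right) J = \left(-38 + 7^{2}\right) \left(- \frac{337}{168}\right) = \left(-38 + 49\right) \left(- \frac{337}{168}\right) = 11 \left(- \frac{337}{168}\right) = - \frac{3707}{168}$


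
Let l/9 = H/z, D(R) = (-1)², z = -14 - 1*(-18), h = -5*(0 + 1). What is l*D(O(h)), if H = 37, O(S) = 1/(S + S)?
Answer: 333/4 ≈ 83.250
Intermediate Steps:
h = -5 (h = -5*1 = -5)
z = 4 (z = -14 + 18 = 4)
O(S) = 1/(2*S)
D(R) = 1
l = 333/4 (l = 9*(37/4) = 333/4 ≈ 83.250)
l*D(O(h)) = (333/4)*1 = 333/4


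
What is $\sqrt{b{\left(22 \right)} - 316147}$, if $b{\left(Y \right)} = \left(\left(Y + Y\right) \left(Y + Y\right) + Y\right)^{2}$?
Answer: $\sqrt{3517617} \approx 1875.5$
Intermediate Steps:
$b{\left(Y \right)} = \left(Y + 4 Y^{2}\right)^{2}$ ($b{\left(Y \right)} = \left(2 Y 2 Y + Y\right)^{2} = \left(4 Y^{2} + Y\right)^{2} = \left(Y + 4 Y^{2}\right)^{2}$)
$\sqrt{b{\left(22 \right)} - 316147} = \sqrt{22^{2} \left(1 + 4 \cdot 22\right)^{2} - 316147} = \sqrt{484 \left(1 + 88\right)^{2} - 316147} = \sqrt{484 \cdot 89^{2} - 316147} = \sqrt{484 \cdot 7921 - 316147} = \sqrt{3833764 - 316147} = \sqrt{3517617}$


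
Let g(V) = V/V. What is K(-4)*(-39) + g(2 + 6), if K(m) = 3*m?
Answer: 469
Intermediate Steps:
g(V) = 1
K(-4)*(-39) + g(2 + 6) = (3*(-4))*(-39) + 1 = -12*(-39) + 1 = 468 + 1 = 469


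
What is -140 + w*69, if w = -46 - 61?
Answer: -7523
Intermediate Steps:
w = -107
-140 + w*69 = -140 - 107*69 = -140 - 7383 = -7523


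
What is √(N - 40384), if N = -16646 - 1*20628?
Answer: 43*I*√42 ≈ 278.67*I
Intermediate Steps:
N = -37274 (N = -16646 - 20628 = -37274)
√(N - 40384) = √(-37274 - 40384) = √(-77658) = 43*I*√42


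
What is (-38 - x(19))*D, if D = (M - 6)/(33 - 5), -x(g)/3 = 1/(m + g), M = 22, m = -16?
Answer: -148/7 ≈ -21.143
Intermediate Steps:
x(g) = -3/(-16 + g)
D = 4/7 (D = (22 - 6)/(33 - 5) = 16/28 = 16*(1/28) = 4/7 ≈ 0.57143)
(-38 - x(19))*D = (-38 - (-3)/(-16 + 19))*(4/7) = (-38 - (-3)/3)*(4/7) = (-38 - 1*(-1))*(4/7) = (-38 + 1)*(4/7) = -37*4/7 = -148/7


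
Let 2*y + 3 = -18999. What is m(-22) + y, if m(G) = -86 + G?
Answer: -9609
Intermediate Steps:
y = -9501 (y = -3/2 + (½)*(-18999) = -3/2 - 18999/2 = -9501)
m(-22) + y = (-86 - 22) - 9501 = -108 - 9501 = -9609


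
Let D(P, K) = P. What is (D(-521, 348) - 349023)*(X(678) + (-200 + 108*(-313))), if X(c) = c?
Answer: 11648903344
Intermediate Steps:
(D(-521, 348) - 349023)*(X(678) + (-200 + 108*(-313))) = (-521 - 349023)*(678 + (-200 + 108*(-313))) = -349544*(678 + (-200 - 33804)) = -349544*(678 - 34004) = -349544*(-33326) = 11648903344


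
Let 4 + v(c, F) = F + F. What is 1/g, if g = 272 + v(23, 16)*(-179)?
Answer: -1/4740 ≈ -0.00021097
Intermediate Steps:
v(c, F) = -4 + 2*F (v(c, F) = -4 + (F + F) = -4 + 2*F)
g = -4740 (g = 272 + (-4 + 2*16)*(-179) = 272 + (-4 + 32)*(-179) = 272 + 28*(-179) = 272 - 5012 = -4740)
1/g = 1/(-4740) = -1/4740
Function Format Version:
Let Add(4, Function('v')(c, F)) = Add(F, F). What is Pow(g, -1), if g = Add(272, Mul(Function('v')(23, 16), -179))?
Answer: Rational(-1, 4740) ≈ -0.00021097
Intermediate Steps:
Function('v')(c, F) = Add(-4, Mul(2, F)) (Function('v')(c, F) = Add(-4, Add(F, F)) = Add(-4, Mul(2, F)))
g = -4740 (g = Add(272, Mul(Add(-4, Mul(2, 16)), -179)) = Add(272, Mul(Add(-4, 32), -179)) = Add(272, Mul(28, -179)) = Add(272, -5012) = -4740)
Pow(g, -1) = Pow(-4740, -1) = Rational(-1, 4740)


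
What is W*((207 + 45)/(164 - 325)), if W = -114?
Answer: 4104/23 ≈ 178.43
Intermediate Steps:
W*((207 + 45)/(164 - 325)) = -114*(207 + 45)/(164 - 325) = -28728/(-161) = -28728*(-1)/161 = -114*(-36/23) = 4104/23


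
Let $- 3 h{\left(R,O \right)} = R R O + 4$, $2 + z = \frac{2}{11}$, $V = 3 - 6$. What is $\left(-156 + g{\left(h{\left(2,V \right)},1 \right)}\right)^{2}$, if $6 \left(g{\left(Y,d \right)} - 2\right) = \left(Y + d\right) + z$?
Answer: $\frac{926045761}{39204} \approx 23621.0$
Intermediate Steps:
$V = -3$ ($V = 3 - 6 = -3$)
$z = - \frac{20}{11}$ ($z = -2 + \frac{2}{11} = - \frac{20}{11} \approx -1.8182$)
$h{\left(R,O \right)} = - \frac{4}{3} - \frac{O R^{2}}{3}$ ($h{\left(R,O \right)} = - \frac{R R O + 4}{3} = - \frac{R^{2} O + 4}{3} = - \frac{O R^{2} + 4}{3} = - \frac{4 + O R^{2}}{3} = - \frac{4}{3} - \frac{O R^{2}}{3}$)
$g{\left(Y,d \right)} = \frac{56}{33} + \frac{Y}{6} + \frac{d}{6}$ ($g{\left(Y,d \right)} = 2 + \frac{\left(Y + d\right) - \frac{20}{11}}{6} = 2 + \frac{- \frac{20}{11} + Y + d}{6} = 2 + \left(- \frac{10}{33} + \frac{Y}{6} + \frac{d}{6}\right) = \frac{56}{33} + \frac{Y}{6} + \frac{d}{6}$)
$\left(-156 + g{\left(h{\left(2,V \right)},1 \right)}\right)^{2} = \left(-156 + \left(\frac{56}{33} + \frac{- \frac{4}{3} - - 2^{2}}{6} + \frac{1}{6} \cdot 1\right)\right)^{2} = \left(-156 + \left(\frac{56}{33} + \frac{- \frac{4}{3} - \left(-1\right) 4}{6} + \frac{1}{6}\right)\right)^{2} = \left(-156 + \left(\frac{56}{33} + \frac{- \frac{4}{3} + 4}{6} + \frac{1}{6}\right)\right)^{2} = \left(-156 + \left(\frac{56}{33} + \frac{1}{6} \cdot \frac{8}{3} + \frac{1}{6}\right)\right)^{2} = \left(-156 + \left(\frac{56}{33} + \frac{4}{9} + \frac{1}{6}\right)\right)^{2} = \left(-156 + \frac{457}{198}\right)^{2} = \left(- \frac{30431}{198}\right)^{2} = \frac{926045761}{39204}$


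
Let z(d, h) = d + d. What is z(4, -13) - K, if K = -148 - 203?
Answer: 359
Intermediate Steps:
z(d, h) = 2*d
K = -351
z(4, -13) - K = 2*4 - 1*(-351) = 8 + 351 = 359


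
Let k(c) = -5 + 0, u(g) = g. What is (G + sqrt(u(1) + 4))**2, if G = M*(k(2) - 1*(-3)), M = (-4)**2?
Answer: (-32 + sqrt(5))**2 ≈ 885.89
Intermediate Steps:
k(c) = -5
M = 16
G = -32 (G = 16*(-5 - 1*(-3)) = 16*(-5 + 3) = 16*(-2) = -32)
(G + sqrt(u(1) + 4))**2 = (-32 + sqrt(1 + 4))**2 = (-32 + sqrt(5))**2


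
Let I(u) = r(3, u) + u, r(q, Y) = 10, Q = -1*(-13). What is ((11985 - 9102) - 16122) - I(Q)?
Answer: -13262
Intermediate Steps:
Q = 13
I(u) = 10 + u
((11985 - 9102) - 16122) - I(Q) = ((11985 - 9102) - 16122) - (10 + 13) = (2883 - 16122) - 1*23 = -13239 - 23 = -13262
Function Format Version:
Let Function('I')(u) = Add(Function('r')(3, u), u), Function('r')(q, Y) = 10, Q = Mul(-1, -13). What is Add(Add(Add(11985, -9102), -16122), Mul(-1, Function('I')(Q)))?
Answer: -13262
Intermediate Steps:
Q = 13
Function('I')(u) = Add(10, u)
Add(Add(Add(11985, -9102), -16122), Mul(-1, Function('I')(Q))) = Add(Add(Add(11985, -9102), -16122), Mul(-1, Add(10, 13))) = Add(Add(2883, -16122), Mul(-1, 23)) = Add(-13239, -23) = -13262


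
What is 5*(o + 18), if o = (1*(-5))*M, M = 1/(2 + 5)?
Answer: 605/7 ≈ 86.429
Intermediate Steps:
M = ⅐ (M = 1/7 = ⅐ ≈ 0.14286)
o = -5/7 (o = (1*(-5))*(⅐) = -5*⅐ = -5/7 ≈ -0.71429)
5*(o + 18) = 5*(-5/7 + 18) = 5*(121/7) = 605/7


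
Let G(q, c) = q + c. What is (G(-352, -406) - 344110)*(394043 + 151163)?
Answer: -188024102808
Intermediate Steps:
G(q, c) = c + q
(G(-352, -406) - 344110)*(394043 + 151163) = ((-406 - 352) - 344110)*(394043 + 151163) = (-758 - 344110)*545206 = -344868*545206 = -188024102808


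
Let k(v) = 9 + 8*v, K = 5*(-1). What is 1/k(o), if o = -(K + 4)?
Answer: 1/17 ≈ 0.058824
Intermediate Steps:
K = -5
o = 1 (o = -(-5 + 4) = -1*(-1) = 1)
1/k(o) = 1/(9 + 8*1) = 1/(9 + 8) = 1/17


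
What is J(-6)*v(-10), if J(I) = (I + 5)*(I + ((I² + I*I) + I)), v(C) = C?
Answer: 600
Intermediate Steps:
J(I) = (5 + I)*(2*I + 2*I²) (J(I) = (5 + I)*(I + ((I² + I²) + I)) = (5 + I)*(I + (2*I² + I)) = (5 + I)*(I + (I + 2*I²)) = (5 + I)*(2*I + 2*I²))
J(-6)*v(-10) = (2*(-6)*(5 + (-6)² + 6*(-6)))*(-10) = (2*(-6)*(5 + 36 - 36))*(-10) = (2*(-6)*5)*(-10) = -60*(-10) = 600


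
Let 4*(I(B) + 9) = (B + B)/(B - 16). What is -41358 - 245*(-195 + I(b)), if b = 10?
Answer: 52957/6 ≈ 8826.2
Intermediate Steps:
I(B) = -9 + B/(2*(-16 + B)) (I(B) = -9 + ((B + B)/(B - 16))/4 = -9 + ((2*B)/(-16 + B))/4 = -9 + (2*B/(-16 + B))/4 = -9 + B/(2*(-16 + B)))
-41358 - 245*(-195 + I(b)) = -41358 - 245*(-195 + (288 - 17*10)/(2*(-16 + 10))) = -41358 - 245*(-195 + (1/2)*(288 - 170)/(-6)) = -41358 - 245*(-195 + (1/2)*(-1/6)*118) = -41358 - 245*(-195 - 59/6) = -41358 - 245*(-1229/6) = -41358 + 301105/6 = 52957/6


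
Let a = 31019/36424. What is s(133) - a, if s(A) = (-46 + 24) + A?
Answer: 4012045/36424 ≈ 110.15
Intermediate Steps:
s(A) = -22 + A
a = 31019/36424 (a = 31019*(1/36424) = 31019/36424 ≈ 0.85161)
s(133) - a = (-22 + 133) - 1*31019/36424 = 111 - 31019/36424 = 4012045/36424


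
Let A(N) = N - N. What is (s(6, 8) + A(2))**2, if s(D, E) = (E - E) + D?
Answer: 36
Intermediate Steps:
s(D, E) = D (s(D, E) = 0 + D = D)
A(N) = 0
(s(6, 8) + A(2))**2 = (6 + 0)**2 = 6**2 = 36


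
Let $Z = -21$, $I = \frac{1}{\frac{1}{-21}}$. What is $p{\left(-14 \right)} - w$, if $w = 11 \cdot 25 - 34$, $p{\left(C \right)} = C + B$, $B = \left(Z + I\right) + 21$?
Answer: $-276$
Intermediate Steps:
$I = -21$ ($I = \frac{1}{- \frac{1}{21}} = -21$)
$B = -21$ ($B = \left(-21 - 21\right) + 21 = -42 + 21 = -21$)
$p{\left(C \right)} = -21 + C$ ($p{\left(C \right)} = C - 21 = -21 + C$)
$w = 241$ ($w = 275 - 34 = 241$)
$p{\left(-14 \right)} - w = \left(-21 - 14\right) - 241 = -35 - 241 = -276$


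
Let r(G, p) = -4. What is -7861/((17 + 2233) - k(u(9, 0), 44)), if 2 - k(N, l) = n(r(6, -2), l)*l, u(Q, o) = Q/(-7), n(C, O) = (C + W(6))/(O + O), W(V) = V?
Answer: -7861/2249 ≈ -3.4953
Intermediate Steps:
n(C, O) = (6 + C)/(2*O) (n(C, O) = (C + 6)/(O + O) = (6 + C)/((2*O)) = (6 + C)*(1/(2*O)) = (6 + C)/(2*O))
u(Q, o) = -Q/7 (u(Q, o) = Q*(-1/7) = -Q/7)
k(N, l) = 1 (k(N, l) = 2 - (6 - 4)/(2*l)*l = 2 - (1/2)*2/l*l = 2 - l/l = 2 - 1*1 = 2 - 1 = 1)
-7861/((17 + 2233) - k(u(9, 0), 44)) = -7861/((17 + 2233) - 1*1) = -7861/(2250 - 1) = -7861/2249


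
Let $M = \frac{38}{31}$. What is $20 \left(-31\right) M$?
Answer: $-760$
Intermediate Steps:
$M = \frac{38}{31}$ ($M = 38 \cdot \frac{1}{31} = \frac{38}{31} \approx 1.2258$)
$20 \left(-31\right) M = 20 \left(-31\right) \frac{38}{31} = \left(-620\right) \frac{38}{31} = -760$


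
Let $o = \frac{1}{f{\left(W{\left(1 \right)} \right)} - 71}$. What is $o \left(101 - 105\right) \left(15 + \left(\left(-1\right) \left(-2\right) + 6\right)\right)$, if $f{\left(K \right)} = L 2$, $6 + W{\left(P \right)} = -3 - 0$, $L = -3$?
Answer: $\frac{92}{77} \approx 1.1948$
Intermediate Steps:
$W{\left(P \right)} = -9$ ($W{\left(P \right)} = -6 - 3 = -9$)
$f{\left(K \right)} = -6$ ($f{\left(K \right)} = \left(-3\right) 2 = -6$)
$o = - \frac{1}{77}$ ($o = \frac{1}{-6 - 71} = \frac{1}{-77} = - \frac{1}{77} \approx -0.012987$)
$o \left(101 - 105\right) \left(15 + \left(\left(-1\right) \left(-2\right) + 6\right)\right) = - \frac{\left(101 - 105\right) \left(15 + \left(\left(-1\right) \left(-2\right) + 6\right)\right)}{77} = - \frac{\left(-4\right) \left(15 + \left(2 + 6\right)\right)}{77} = - \frac{\left(-4\right) \left(15 + 8\right)}{77} = - \frac{\left(-4\right) 23}{77} = \left(- \frac{1}{77}\right) \left(-92\right) = \frac{92}{77}$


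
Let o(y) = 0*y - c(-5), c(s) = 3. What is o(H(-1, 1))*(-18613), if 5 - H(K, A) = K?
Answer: 55839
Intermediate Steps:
H(K, A) = 5 - K
o(y) = -3 (o(y) = 0*y - 1*3 = 0 - 3 = -3)
o(H(-1, 1))*(-18613) = -3*(-18613) = 55839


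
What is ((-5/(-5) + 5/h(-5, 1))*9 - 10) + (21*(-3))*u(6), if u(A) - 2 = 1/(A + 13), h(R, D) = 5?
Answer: -2305/19 ≈ -121.32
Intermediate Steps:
u(A) = 2 + 1/(13 + A) (u(A) = 2 + 1/(A + 13) = 2 + 1/(13 + A))
((-5/(-5) + 5/h(-5, 1))*9 - 10) + (21*(-3))*u(6) = ((-5/(-5) + 5/5)*9 - 10) + (21*(-3))*((27 + 2*6)/(13 + 6)) = ((-5*(-⅕) + 5*(⅕))*9 - 10) - 63*(27 + 12)/19 = ((1 + 1)*9 - 10) - 63*39/19 = (2*9 - 10) - 63*39/19 = (18 - 10) - 2457/19 = 8 - 2457/19 = -2305/19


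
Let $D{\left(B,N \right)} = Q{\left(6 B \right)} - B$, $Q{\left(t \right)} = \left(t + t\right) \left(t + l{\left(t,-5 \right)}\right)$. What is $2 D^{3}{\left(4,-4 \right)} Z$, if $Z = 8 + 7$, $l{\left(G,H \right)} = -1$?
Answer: $39930000000$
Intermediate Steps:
$Q{\left(t \right)} = 2 t \left(-1 + t\right)$ ($Q{\left(t \right)} = \left(t + t\right) \left(t - 1\right) = 2 t \left(-1 + t\right)$)
$D{\left(B,N \right)} = - B + 12 B \left(-1 + 6 B\right)$ ($D{\left(B,N \right)} = 2 \cdot 6 B \left(-1 + 6 B\right) - B = 12 B \left(-1 + 6 B\right) - B = - B + 12 B \left(-1 + 6 B\right)$)
$Z = 15$
$2 D^{3}{\left(4,-4 \right)} Z = 2 \left(4 \left(-13 + 72 \cdot 4\right)\right)^{3} \cdot 15 = 2 \left(4 \left(-13 + 288\right)\right)^{3} \cdot 15 = 2 \left(4 \cdot 275\right)^{3} \cdot 15 = 2 \cdot 1100^{3} \cdot 15 = 2 \cdot 1331000000 \cdot 15 = 2662000000 \cdot 15 = 39930000000$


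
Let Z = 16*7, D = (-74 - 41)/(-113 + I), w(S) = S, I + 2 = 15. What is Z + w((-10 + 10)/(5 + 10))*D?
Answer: 112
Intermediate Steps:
I = 13 (I = -2 + 15 = 13)
D = 23/20 (D = (-74 - 41)/(-113 + 13) = -115/(-100) = -115*(-1/100) = 23/20 ≈ 1.1500)
Z = 112
Z + w((-10 + 10)/(5 + 10))*D = 112 + ((-10 + 10)/(5 + 10))*(23/20) = 112 + (0/15)*(23/20) = 112 + (0*(1/15))*(23/20) = 112 + 0*(23/20) = 112 + 0 = 112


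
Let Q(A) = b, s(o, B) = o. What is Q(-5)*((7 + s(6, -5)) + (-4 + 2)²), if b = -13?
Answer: -221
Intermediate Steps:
Q(A) = -13
Q(-5)*((7 + s(6, -5)) + (-4 + 2)²) = -13*((7 + 6) + (-4 + 2)²) = -13*(13 + (-2)²) = -13*(13 + 4) = -13*17 = -221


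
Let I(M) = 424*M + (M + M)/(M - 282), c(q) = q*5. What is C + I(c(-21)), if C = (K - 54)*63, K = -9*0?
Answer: -6181868/129 ≈ -47921.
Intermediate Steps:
c(q) = 5*q
K = 0
C = -3402 (C = (0 - 54)*63 = -54*63 = -3402)
I(M) = 424*M + 2*M/(-282 + M) (I(M) = 424*M + (2*M)/(-282 + M) = 424*M + 2*M/(-282 + M))
C + I(c(-21)) = -3402 + 2*(5*(-21))*(-59783 + 212*(5*(-21)))/(-282 + 5*(-21)) = -3402 + 2*(-105)*(-59783 + 212*(-105))/(-282 - 105) = -3402 + 2*(-105)*(-59783 - 22260)/(-387) = -3402 + 2*(-105)*(-1/387)*(-82043) = -3402 - 5743010/129 = -6181868/129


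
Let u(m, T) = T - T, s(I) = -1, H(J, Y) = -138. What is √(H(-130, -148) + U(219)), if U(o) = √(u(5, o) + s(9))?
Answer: √(-138 + I) ≈ 0.04256 + 11.747*I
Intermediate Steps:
u(m, T) = 0
U(o) = I (U(o) = √(0 - 1) = √(-1) = I)
√(H(-130, -148) + U(219)) = √(-138 + I)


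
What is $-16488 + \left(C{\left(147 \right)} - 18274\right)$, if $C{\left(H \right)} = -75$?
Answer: $-34837$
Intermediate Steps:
$-16488 + \left(C{\left(147 \right)} - 18274\right) = -16488 - 18349 = -34837$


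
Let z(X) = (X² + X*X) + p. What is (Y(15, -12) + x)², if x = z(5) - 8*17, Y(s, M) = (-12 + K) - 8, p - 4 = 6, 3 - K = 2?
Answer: 9025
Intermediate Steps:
K = 1 (K = 3 - 1*2 = 3 - 2 = 1)
p = 10 (p = 4 + 6 = 10)
Y(s, M) = -19 (Y(s, M) = (-12 + 1) - 8 = -11 - 8 = -19)
z(X) = 10 + 2*X² (z(X) = (X² + X*X) + 10 = (X² + X²) + 10 = 2*X² + 10 = 10 + 2*X²)
x = -76 (x = (10 + 2*5²) - 8*17 = (10 + 2*25) - 136 = (10 + 50) - 136 = 60 - 136 = -76)
(Y(15, -12) + x)² = (-19 - 76)² = (-95)² = 9025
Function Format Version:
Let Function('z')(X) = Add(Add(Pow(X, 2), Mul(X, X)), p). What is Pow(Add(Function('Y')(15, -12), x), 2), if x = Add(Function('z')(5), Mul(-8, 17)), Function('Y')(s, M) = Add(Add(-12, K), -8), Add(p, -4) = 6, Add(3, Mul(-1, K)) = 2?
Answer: 9025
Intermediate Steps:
K = 1 (K = Add(3, Mul(-1, 2)) = Add(3, -2) = 1)
p = 10 (p = Add(4, 6) = 10)
Function('Y')(s, M) = -19 (Function('Y')(s, M) = Add(Add(-12, 1), -8) = Add(-11, -8) = -19)
Function('z')(X) = Add(10, Mul(2, Pow(X, 2))) (Function('z')(X) = Add(Add(Pow(X, 2), Mul(X, X)), 10) = Add(Add(Pow(X, 2), Pow(X, 2)), 10) = Add(Mul(2, Pow(X, 2)), 10) = Add(10, Mul(2, Pow(X, 2))))
x = -76 (x = Add(Add(10, Mul(2, Pow(5, 2))), Mul(-8, 17)) = Add(Add(10, Mul(2, 25)), -136) = Add(Add(10, 50), -136) = Add(60, -136) = -76)
Pow(Add(Function('Y')(15, -12), x), 2) = Pow(Add(-19, -76), 2) = Pow(-95, 2) = 9025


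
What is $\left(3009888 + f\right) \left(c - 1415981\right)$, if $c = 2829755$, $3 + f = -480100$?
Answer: $3576544258590$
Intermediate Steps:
$f = -480103$ ($f = -3 - 480100 = -480103$)
$\left(3009888 + f\right) \left(c - 1415981\right) = \left(3009888 - 480103\right) \left(2829755 - 1415981\right) = 2529785 \cdot 1413774 = 3576544258590$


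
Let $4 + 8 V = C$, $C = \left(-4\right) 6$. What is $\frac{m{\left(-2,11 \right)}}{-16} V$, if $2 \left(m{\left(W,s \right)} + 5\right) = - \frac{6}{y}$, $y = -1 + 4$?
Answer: $- \frac{21}{16} \approx -1.3125$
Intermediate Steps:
$y = 3$
$C = -24$
$m{\left(W,s \right)} = -6$ ($m{\left(W,s \right)} = -5 + \frac{\left(-6\right) \frac{1}{3}}{2} = -5 + \frac{1}{2} \left(-2\right) = -5 - 1 = -6$)
$V = - \frac{7}{2}$ ($V = - \frac{1}{2} + \frac{1}{8} \left(-24\right) = - \frac{1}{2} - 3 = - \frac{7}{2} \approx -3.5$)
$\frac{m{\left(-2,11 \right)}}{-16} V = - \frac{6}{-16} \left(- \frac{7}{2}\right) = \left(-6\right) \left(- \frac{1}{16}\right) \left(- \frac{7}{2}\right) = \frac{3}{8} \left(- \frac{7}{2}\right) = - \frac{21}{16}$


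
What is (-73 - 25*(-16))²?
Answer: 106929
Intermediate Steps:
(-73 - 25*(-16))² = (-73 + 400)² = 327² = 106929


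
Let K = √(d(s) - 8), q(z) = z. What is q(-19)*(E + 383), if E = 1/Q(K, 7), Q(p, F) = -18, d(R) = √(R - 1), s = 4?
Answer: -130967/18 ≈ -7275.9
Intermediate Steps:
d(R) = √(-1 + R)
K = √(-8 + √3) (K = √(√(-1 + 4) - 8) = √(√3 - 8) = √(-8 + √3) ≈ 2.5036*I)
E = -1/18 (E = 1/(-18) = -1/18 ≈ -0.055556)
q(-19)*(E + 383) = -19*(-1/18 + 383) = -19*6893/18 = -130967/18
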